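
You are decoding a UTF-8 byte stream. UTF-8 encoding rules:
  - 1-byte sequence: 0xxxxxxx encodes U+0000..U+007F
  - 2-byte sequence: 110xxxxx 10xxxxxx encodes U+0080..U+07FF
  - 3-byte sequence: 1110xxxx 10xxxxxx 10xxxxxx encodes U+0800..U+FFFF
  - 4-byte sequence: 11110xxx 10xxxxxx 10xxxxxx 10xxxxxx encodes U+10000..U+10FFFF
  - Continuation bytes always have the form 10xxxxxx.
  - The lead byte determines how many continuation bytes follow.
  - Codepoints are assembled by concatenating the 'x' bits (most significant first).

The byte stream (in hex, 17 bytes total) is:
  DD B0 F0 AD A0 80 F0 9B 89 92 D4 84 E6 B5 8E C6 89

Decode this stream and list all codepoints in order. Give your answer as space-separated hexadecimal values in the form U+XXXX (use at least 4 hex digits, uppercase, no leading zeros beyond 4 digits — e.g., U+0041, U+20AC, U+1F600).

Answer: U+0770 U+2D800 U+1B252 U+0504 U+6D4E U+0189

Derivation:
Byte[0]=DD: 2-byte lead, need 1 cont bytes. acc=0x1D
Byte[1]=B0: continuation. acc=(acc<<6)|0x30=0x770
Completed: cp=U+0770 (starts at byte 0)
Byte[2]=F0: 4-byte lead, need 3 cont bytes. acc=0x0
Byte[3]=AD: continuation. acc=(acc<<6)|0x2D=0x2D
Byte[4]=A0: continuation. acc=(acc<<6)|0x20=0xB60
Byte[5]=80: continuation. acc=(acc<<6)|0x00=0x2D800
Completed: cp=U+2D800 (starts at byte 2)
Byte[6]=F0: 4-byte lead, need 3 cont bytes. acc=0x0
Byte[7]=9B: continuation. acc=(acc<<6)|0x1B=0x1B
Byte[8]=89: continuation. acc=(acc<<6)|0x09=0x6C9
Byte[9]=92: continuation. acc=(acc<<6)|0x12=0x1B252
Completed: cp=U+1B252 (starts at byte 6)
Byte[10]=D4: 2-byte lead, need 1 cont bytes. acc=0x14
Byte[11]=84: continuation. acc=(acc<<6)|0x04=0x504
Completed: cp=U+0504 (starts at byte 10)
Byte[12]=E6: 3-byte lead, need 2 cont bytes. acc=0x6
Byte[13]=B5: continuation. acc=(acc<<6)|0x35=0x1B5
Byte[14]=8E: continuation. acc=(acc<<6)|0x0E=0x6D4E
Completed: cp=U+6D4E (starts at byte 12)
Byte[15]=C6: 2-byte lead, need 1 cont bytes. acc=0x6
Byte[16]=89: continuation. acc=(acc<<6)|0x09=0x189
Completed: cp=U+0189 (starts at byte 15)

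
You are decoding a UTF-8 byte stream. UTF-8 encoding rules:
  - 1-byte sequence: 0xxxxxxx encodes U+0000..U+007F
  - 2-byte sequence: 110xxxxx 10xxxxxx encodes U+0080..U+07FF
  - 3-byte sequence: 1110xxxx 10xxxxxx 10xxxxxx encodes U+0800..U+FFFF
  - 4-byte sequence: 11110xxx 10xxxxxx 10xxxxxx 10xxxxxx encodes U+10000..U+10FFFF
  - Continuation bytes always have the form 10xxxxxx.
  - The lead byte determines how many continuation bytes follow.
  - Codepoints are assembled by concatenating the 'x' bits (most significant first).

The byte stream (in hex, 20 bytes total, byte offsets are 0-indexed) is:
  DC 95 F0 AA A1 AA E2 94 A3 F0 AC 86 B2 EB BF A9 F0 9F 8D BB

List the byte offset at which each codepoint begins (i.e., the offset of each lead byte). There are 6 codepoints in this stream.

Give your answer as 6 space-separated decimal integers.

Answer: 0 2 6 9 13 16

Derivation:
Byte[0]=DC: 2-byte lead, need 1 cont bytes. acc=0x1C
Byte[1]=95: continuation. acc=(acc<<6)|0x15=0x715
Completed: cp=U+0715 (starts at byte 0)
Byte[2]=F0: 4-byte lead, need 3 cont bytes. acc=0x0
Byte[3]=AA: continuation. acc=(acc<<6)|0x2A=0x2A
Byte[4]=A1: continuation. acc=(acc<<6)|0x21=0xAA1
Byte[5]=AA: continuation. acc=(acc<<6)|0x2A=0x2A86A
Completed: cp=U+2A86A (starts at byte 2)
Byte[6]=E2: 3-byte lead, need 2 cont bytes. acc=0x2
Byte[7]=94: continuation. acc=(acc<<6)|0x14=0x94
Byte[8]=A3: continuation. acc=(acc<<6)|0x23=0x2523
Completed: cp=U+2523 (starts at byte 6)
Byte[9]=F0: 4-byte lead, need 3 cont bytes. acc=0x0
Byte[10]=AC: continuation. acc=(acc<<6)|0x2C=0x2C
Byte[11]=86: continuation. acc=(acc<<6)|0x06=0xB06
Byte[12]=B2: continuation. acc=(acc<<6)|0x32=0x2C1B2
Completed: cp=U+2C1B2 (starts at byte 9)
Byte[13]=EB: 3-byte lead, need 2 cont bytes. acc=0xB
Byte[14]=BF: continuation. acc=(acc<<6)|0x3F=0x2FF
Byte[15]=A9: continuation. acc=(acc<<6)|0x29=0xBFE9
Completed: cp=U+BFE9 (starts at byte 13)
Byte[16]=F0: 4-byte lead, need 3 cont bytes. acc=0x0
Byte[17]=9F: continuation. acc=(acc<<6)|0x1F=0x1F
Byte[18]=8D: continuation. acc=(acc<<6)|0x0D=0x7CD
Byte[19]=BB: continuation. acc=(acc<<6)|0x3B=0x1F37B
Completed: cp=U+1F37B (starts at byte 16)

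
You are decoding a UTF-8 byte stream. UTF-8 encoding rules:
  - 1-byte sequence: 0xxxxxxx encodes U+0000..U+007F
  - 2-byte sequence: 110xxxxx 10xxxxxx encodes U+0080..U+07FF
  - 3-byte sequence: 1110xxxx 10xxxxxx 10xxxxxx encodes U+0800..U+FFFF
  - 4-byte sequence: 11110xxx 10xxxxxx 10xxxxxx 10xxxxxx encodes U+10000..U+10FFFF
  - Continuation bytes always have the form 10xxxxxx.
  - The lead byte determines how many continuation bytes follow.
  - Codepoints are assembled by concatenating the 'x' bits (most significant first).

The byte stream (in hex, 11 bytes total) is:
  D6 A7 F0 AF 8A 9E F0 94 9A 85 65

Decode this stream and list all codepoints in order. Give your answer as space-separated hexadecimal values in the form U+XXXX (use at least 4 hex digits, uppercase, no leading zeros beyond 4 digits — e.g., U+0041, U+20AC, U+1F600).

Answer: U+05A7 U+2F29E U+14685 U+0065

Derivation:
Byte[0]=D6: 2-byte lead, need 1 cont bytes. acc=0x16
Byte[1]=A7: continuation. acc=(acc<<6)|0x27=0x5A7
Completed: cp=U+05A7 (starts at byte 0)
Byte[2]=F0: 4-byte lead, need 3 cont bytes. acc=0x0
Byte[3]=AF: continuation. acc=(acc<<6)|0x2F=0x2F
Byte[4]=8A: continuation. acc=(acc<<6)|0x0A=0xBCA
Byte[5]=9E: continuation. acc=(acc<<6)|0x1E=0x2F29E
Completed: cp=U+2F29E (starts at byte 2)
Byte[6]=F0: 4-byte lead, need 3 cont bytes. acc=0x0
Byte[7]=94: continuation. acc=(acc<<6)|0x14=0x14
Byte[8]=9A: continuation. acc=(acc<<6)|0x1A=0x51A
Byte[9]=85: continuation. acc=(acc<<6)|0x05=0x14685
Completed: cp=U+14685 (starts at byte 6)
Byte[10]=65: 1-byte ASCII. cp=U+0065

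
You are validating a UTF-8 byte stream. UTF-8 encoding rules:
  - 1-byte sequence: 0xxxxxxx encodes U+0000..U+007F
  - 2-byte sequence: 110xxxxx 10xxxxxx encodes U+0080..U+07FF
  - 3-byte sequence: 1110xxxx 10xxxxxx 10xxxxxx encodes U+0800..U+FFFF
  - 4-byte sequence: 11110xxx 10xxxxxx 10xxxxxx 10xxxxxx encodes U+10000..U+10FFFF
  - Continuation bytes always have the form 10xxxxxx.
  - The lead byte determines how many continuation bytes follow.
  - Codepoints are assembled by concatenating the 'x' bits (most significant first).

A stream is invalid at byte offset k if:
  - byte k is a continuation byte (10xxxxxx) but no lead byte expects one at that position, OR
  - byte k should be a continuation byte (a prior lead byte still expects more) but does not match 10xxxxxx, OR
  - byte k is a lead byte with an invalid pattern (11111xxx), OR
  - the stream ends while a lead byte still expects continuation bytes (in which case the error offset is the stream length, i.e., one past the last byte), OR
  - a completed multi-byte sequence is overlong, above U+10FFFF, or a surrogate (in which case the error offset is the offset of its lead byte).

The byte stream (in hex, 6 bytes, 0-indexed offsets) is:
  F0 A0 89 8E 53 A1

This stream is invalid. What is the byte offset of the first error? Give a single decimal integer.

Byte[0]=F0: 4-byte lead, need 3 cont bytes. acc=0x0
Byte[1]=A0: continuation. acc=(acc<<6)|0x20=0x20
Byte[2]=89: continuation. acc=(acc<<6)|0x09=0x809
Byte[3]=8E: continuation. acc=(acc<<6)|0x0E=0x2024E
Completed: cp=U+2024E (starts at byte 0)
Byte[4]=53: 1-byte ASCII. cp=U+0053
Byte[5]=A1: INVALID lead byte (not 0xxx/110x/1110/11110)

Answer: 5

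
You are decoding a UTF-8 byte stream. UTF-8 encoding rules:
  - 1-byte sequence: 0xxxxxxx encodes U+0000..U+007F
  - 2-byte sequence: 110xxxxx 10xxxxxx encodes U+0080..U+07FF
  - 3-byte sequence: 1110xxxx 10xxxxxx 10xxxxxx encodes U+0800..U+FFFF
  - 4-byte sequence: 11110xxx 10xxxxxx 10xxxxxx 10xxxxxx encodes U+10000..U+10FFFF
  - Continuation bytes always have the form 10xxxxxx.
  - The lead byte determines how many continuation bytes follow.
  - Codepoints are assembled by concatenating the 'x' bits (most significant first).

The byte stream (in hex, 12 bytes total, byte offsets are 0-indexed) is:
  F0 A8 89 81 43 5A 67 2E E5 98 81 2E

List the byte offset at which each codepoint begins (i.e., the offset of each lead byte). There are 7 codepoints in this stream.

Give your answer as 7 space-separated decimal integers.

Byte[0]=F0: 4-byte lead, need 3 cont bytes. acc=0x0
Byte[1]=A8: continuation. acc=(acc<<6)|0x28=0x28
Byte[2]=89: continuation. acc=(acc<<6)|0x09=0xA09
Byte[3]=81: continuation. acc=(acc<<6)|0x01=0x28241
Completed: cp=U+28241 (starts at byte 0)
Byte[4]=43: 1-byte ASCII. cp=U+0043
Byte[5]=5A: 1-byte ASCII. cp=U+005A
Byte[6]=67: 1-byte ASCII. cp=U+0067
Byte[7]=2E: 1-byte ASCII. cp=U+002E
Byte[8]=E5: 3-byte lead, need 2 cont bytes. acc=0x5
Byte[9]=98: continuation. acc=(acc<<6)|0x18=0x158
Byte[10]=81: continuation. acc=(acc<<6)|0x01=0x5601
Completed: cp=U+5601 (starts at byte 8)
Byte[11]=2E: 1-byte ASCII. cp=U+002E

Answer: 0 4 5 6 7 8 11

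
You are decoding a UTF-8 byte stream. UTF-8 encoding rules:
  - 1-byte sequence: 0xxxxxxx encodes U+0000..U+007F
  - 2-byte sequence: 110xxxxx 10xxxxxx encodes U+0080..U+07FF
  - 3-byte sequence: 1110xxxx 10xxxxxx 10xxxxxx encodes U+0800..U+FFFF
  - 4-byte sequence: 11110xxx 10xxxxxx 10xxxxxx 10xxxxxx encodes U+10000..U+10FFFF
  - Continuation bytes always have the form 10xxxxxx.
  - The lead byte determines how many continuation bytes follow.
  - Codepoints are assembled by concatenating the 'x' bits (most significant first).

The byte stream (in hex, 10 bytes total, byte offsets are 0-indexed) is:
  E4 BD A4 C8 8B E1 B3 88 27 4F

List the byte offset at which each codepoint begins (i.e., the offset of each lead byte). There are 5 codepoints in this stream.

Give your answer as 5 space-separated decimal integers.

Answer: 0 3 5 8 9

Derivation:
Byte[0]=E4: 3-byte lead, need 2 cont bytes. acc=0x4
Byte[1]=BD: continuation. acc=(acc<<6)|0x3D=0x13D
Byte[2]=A4: continuation. acc=(acc<<6)|0x24=0x4F64
Completed: cp=U+4F64 (starts at byte 0)
Byte[3]=C8: 2-byte lead, need 1 cont bytes. acc=0x8
Byte[4]=8B: continuation. acc=(acc<<6)|0x0B=0x20B
Completed: cp=U+020B (starts at byte 3)
Byte[5]=E1: 3-byte lead, need 2 cont bytes. acc=0x1
Byte[6]=B3: continuation. acc=(acc<<6)|0x33=0x73
Byte[7]=88: continuation. acc=(acc<<6)|0x08=0x1CC8
Completed: cp=U+1CC8 (starts at byte 5)
Byte[8]=27: 1-byte ASCII. cp=U+0027
Byte[9]=4F: 1-byte ASCII. cp=U+004F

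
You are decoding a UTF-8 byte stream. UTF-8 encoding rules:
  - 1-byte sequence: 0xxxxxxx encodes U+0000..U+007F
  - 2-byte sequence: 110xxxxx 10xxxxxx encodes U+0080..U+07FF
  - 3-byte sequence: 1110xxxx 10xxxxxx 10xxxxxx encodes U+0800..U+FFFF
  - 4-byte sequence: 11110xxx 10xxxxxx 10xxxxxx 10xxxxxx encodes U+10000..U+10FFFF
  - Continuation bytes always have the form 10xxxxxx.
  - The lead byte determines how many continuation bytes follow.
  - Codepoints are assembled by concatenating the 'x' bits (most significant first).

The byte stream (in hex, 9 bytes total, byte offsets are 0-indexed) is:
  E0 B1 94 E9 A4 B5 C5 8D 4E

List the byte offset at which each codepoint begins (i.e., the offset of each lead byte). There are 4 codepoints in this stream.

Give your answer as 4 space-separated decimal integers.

Byte[0]=E0: 3-byte lead, need 2 cont bytes. acc=0x0
Byte[1]=B1: continuation. acc=(acc<<6)|0x31=0x31
Byte[2]=94: continuation. acc=(acc<<6)|0x14=0xC54
Completed: cp=U+0C54 (starts at byte 0)
Byte[3]=E9: 3-byte lead, need 2 cont bytes. acc=0x9
Byte[4]=A4: continuation. acc=(acc<<6)|0x24=0x264
Byte[5]=B5: continuation. acc=(acc<<6)|0x35=0x9935
Completed: cp=U+9935 (starts at byte 3)
Byte[6]=C5: 2-byte lead, need 1 cont bytes. acc=0x5
Byte[7]=8D: continuation. acc=(acc<<6)|0x0D=0x14D
Completed: cp=U+014D (starts at byte 6)
Byte[8]=4E: 1-byte ASCII. cp=U+004E

Answer: 0 3 6 8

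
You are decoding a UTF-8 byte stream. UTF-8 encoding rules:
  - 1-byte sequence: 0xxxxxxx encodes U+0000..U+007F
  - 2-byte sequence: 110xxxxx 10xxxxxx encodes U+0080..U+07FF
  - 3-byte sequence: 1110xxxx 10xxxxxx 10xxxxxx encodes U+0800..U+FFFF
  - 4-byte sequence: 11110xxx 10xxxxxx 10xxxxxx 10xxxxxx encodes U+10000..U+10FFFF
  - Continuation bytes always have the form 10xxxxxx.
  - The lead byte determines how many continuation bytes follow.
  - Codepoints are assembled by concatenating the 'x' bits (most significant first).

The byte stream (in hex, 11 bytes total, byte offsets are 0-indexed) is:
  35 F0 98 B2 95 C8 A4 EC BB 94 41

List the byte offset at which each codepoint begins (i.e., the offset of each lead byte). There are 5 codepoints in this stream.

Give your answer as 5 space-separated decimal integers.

Byte[0]=35: 1-byte ASCII. cp=U+0035
Byte[1]=F0: 4-byte lead, need 3 cont bytes. acc=0x0
Byte[2]=98: continuation. acc=(acc<<6)|0x18=0x18
Byte[3]=B2: continuation. acc=(acc<<6)|0x32=0x632
Byte[4]=95: continuation. acc=(acc<<6)|0x15=0x18C95
Completed: cp=U+18C95 (starts at byte 1)
Byte[5]=C8: 2-byte lead, need 1 cont bytes. acc=0x8
Byte[6]=A4: continuation. acc=(acc<<6)|0x24=0x224
Completed: cp=U+0224 (starts at byte 5)
Byte[7]=EC: 3-byte lead, need 2 cont bytes. acc=0xC
Byte[8]=BB: continuation. acc=(acc<<6)|0x3B=0x33B
Byte[9]=94: continuation. acc=(acc<<6)|0x14=0xCED4
Completed: cp=U+CED4 (starts at byte 7)
Byte[10]=41: 1-byte ASCII. cp=U+0041

Answer: 0 1 5 7 10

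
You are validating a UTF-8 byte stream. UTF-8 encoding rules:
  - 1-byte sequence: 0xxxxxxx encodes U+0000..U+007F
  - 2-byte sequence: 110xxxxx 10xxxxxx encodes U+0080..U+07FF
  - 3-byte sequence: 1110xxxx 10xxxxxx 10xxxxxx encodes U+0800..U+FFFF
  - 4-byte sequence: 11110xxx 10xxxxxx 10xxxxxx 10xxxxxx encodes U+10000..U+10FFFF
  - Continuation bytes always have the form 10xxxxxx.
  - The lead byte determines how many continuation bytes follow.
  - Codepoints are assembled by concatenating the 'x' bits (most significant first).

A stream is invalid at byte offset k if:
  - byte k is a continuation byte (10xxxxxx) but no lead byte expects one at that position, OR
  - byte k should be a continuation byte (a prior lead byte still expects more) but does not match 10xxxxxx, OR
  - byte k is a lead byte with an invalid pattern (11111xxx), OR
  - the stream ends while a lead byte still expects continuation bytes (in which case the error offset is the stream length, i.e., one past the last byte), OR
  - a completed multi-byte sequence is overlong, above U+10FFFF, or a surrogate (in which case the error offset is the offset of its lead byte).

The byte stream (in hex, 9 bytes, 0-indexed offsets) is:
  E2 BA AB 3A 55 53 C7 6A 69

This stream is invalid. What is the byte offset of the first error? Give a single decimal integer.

Byte[0]=E2: 3-byte lead, need 2 cont bytes. acc=0x2
Byte[1]=BA: continuation. acc=(acc<<6)|0x3A=0xBA
Byte[2]=AB: continuation. acc=(acc<<6)|0x2B=0x2EAB
Completed: cp=U+2EAB (starts at byte 0)
Byte[3]=3A: 1-byte ASCII. cp=U+003A
Byte[4]=55: 1-byte ASCII. cp=U+0055
Byte[5]=53: 1-byte ASCII. cp=U+0053
Byte[6]=C7: 2-byte lead, need 1 cont bytes. acc=0x7
Byte[7]=6A: expected 10xxxxxx continuation. INVALID

Answer: 7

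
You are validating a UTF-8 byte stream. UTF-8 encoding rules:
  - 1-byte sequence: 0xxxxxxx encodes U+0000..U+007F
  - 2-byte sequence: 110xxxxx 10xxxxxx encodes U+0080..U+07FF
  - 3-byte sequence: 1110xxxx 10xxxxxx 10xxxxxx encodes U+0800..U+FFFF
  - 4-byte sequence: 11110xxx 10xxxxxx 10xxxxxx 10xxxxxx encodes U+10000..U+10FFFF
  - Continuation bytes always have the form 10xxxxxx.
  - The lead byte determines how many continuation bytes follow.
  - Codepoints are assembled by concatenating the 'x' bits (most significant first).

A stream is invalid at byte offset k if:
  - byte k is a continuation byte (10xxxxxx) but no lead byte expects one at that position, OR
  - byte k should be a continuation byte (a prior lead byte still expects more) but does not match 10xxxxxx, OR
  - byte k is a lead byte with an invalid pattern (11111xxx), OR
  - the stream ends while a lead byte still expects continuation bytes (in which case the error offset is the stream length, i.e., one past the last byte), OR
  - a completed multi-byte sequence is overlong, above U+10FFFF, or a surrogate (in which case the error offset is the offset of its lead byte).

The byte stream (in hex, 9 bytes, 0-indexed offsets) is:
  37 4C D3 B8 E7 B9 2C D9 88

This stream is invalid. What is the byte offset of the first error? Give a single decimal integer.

Byte[0]=37: 1-byte ASCII. cp=U+0037
Byte[1]=4C: 1-byte ASCII. cp=U+004C
Byte[2]=D3: 2-byte lead, need 1 cont bytes. acc=0x13
Byte[3]=B8: continuation. acc=(acc<<6)|0x38=0x4F8
Completed: cp=U+04F8 (starts at byte 2)
Byte[4]=E7: 3-byte lead, need 2 cont bytes. acc=0x7
Byte[5]=B9: continuation. acc=(acc<<6)|0x39=0x1F9
Byte[6]=2C: expected 10xxxxxx continuation. INVALID

Answer: 6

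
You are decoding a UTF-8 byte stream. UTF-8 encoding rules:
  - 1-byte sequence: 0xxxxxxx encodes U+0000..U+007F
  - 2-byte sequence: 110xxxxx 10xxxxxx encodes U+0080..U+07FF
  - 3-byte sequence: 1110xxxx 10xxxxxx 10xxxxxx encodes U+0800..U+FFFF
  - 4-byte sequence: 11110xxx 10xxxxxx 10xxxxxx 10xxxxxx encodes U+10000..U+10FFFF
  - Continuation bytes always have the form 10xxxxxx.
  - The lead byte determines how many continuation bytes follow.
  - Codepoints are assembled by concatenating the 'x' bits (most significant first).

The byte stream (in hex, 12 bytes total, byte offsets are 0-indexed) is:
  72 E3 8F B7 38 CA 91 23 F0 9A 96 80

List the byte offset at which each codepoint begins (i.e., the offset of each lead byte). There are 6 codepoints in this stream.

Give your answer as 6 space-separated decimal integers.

Byte[0]=72: 1-byte ASCII. cp=U+0072
Byte[1]=E3: 3-byte lead, need 2 cont bytes. acc=0x3
Byte[2]=8F: continuation. acc=(acc<<6)|0x0F=0xCF
Byte[3]=B7: continuation. acc=(acc<<6)|0x37=0x33F7
Completed: cp=U+33F7 (starts at byte 1)
Byte[4]=38: 1-byte ASCII. cp=U+0038
Byte[5]=CA: 2-byte lead, need 1 cont bytes. acc=0xA
Byte[6]=91: continuation. acc=(acc<<6)|0x11=0x291
Completed: cp=U+0291 (starts at byte 5)
Byte[7]=23: 1-byte ASCII. cp=U+0023
Byte[8]=F0: 4-byte lead, need 3 cont bytes. acc=0x0
Byte[9]=9A: continuation. acc=(acc<<6)|0x1A=0x1A
Byte[10]=96: continuation. acc=(acc<<6)|0x16=0x696
Byte[11]=80: continuation. acc=(acc<<6)|0x00=0x1A580
Completed: cp=U+1A580 (starts at byte 8)

Answer: 0 1 4 5 7 8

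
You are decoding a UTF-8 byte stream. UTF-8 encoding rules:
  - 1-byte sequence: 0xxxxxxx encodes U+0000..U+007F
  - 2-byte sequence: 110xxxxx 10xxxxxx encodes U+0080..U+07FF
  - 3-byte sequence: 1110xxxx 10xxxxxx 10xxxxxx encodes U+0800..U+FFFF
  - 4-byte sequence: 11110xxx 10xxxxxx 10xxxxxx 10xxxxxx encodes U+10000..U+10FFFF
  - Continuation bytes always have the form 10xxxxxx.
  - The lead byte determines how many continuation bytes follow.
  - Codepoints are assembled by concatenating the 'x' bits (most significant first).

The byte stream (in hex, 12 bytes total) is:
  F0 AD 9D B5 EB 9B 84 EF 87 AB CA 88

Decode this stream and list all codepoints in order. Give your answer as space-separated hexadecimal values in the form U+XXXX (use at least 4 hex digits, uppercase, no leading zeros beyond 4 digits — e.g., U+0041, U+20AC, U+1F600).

Answer: U+2D775 U+B6C4 U+F1EB U+0288

Derivation:
Byte[0]=F0: 4-byte lead, need 3 cont bytes. acc=0x0
Byte[1]=AD: continuation. acc=(acc<<6)|0x2D=0x2D
Byte[2]=9D: continuation. acc=(acc<<6)|0x1D=0xB5D
Byte[3]=B5: continuation. acc=(acc<<6)|0x35=0x2D775
Completed: cp=U+2D775 (starts at byte 0)
Byte[4]=EB: 3-byte lead, need 2 cont bytes. acc=0xB
Byte[5]=9B: continuation. acc=(acc<<6)|0x1B=0x2DB
Byte[6]=84: continuation. acc=(acc<<6)|0x04=0xB6C4
Completed: cp=U+B6C4 (starts at byte 4)
Byte[7]=EF: 3-byte lead, need 2 cont bytes. acc=0xF
Byte[8]=87: continuation. acc=(acc<<6)|0x07=0x3C7
Byte[9]=AB: continuation. acc=(acc<<6)|0x2B=0xF1EB
Completed: cp=U+F1EB (starts at byte 7)
Byte[10]=CA: 2-byte lead, need 1 cont bytes. acc=0xA
Byte[11]=88: continuation. acc=(acc<<6)|0x08=0x288
Completed: cp=U+0288 (starts at byte 10)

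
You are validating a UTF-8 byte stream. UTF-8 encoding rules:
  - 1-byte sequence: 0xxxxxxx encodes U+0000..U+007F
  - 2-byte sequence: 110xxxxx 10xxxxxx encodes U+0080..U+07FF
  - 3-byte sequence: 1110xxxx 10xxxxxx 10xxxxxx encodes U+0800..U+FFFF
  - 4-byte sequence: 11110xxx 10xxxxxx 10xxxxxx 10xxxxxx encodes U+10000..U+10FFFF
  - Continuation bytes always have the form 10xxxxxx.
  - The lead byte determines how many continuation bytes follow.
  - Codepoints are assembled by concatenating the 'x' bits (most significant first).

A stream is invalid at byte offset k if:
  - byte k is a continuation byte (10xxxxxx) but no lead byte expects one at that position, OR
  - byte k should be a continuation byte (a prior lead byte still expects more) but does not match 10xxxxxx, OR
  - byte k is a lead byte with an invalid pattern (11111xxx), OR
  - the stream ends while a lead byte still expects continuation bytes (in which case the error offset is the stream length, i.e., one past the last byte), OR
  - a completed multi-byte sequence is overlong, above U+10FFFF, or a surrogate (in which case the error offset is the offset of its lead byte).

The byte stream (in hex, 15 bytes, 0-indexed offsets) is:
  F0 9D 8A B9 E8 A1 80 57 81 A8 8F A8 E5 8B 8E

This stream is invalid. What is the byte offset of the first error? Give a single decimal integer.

Answer: 8

Derivation:
Byte[0]=F0: 4-byte lead, need 3 cont bytes. acc=0x0
Byte[1]=9D: continuation. acc=(acc<<6)|0x1D=0x1D
Byte[2]=8A: continuation. acc=(acc<<6)|0x0A=0x74A
Byte[3]=B9: continuation. acc=(acc<<6)|0x39=0x1D2B9
Completed: cp=U+1D2B9 (starts at byte 0)
Byte[4]=E8: 3-byte lead, need 2 cont bytes. acc=0x8
Byte[5]=A1: continuation. acc=(acc<<6)|0x21=0x221
Byte[6]=80: continuation. acc=(acc<<6)|0x00=0x8840
Completed: cp=U+8840 (starts at byte 4)
Byte[7]=57: 1-byte ASCII. cp=U+0057
Byte[8]=81: INVALID lead byte (not 0xxx/110x/1110/11110)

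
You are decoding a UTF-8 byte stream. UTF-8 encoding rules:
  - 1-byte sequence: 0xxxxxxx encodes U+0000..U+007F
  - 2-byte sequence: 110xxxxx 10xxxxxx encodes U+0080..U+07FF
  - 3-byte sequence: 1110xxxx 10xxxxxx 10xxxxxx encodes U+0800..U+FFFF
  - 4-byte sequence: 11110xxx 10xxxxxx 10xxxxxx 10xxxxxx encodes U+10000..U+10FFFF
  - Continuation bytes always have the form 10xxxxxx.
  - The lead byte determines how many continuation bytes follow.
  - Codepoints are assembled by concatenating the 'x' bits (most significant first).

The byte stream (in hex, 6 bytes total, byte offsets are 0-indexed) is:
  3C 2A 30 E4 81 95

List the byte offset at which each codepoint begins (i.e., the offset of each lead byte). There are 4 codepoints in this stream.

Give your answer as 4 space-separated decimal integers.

Byte[0]=3C: 1-byte ASCII. cp=U+003C
Byte[1]=2A: 1-byte ASCII. cp=U+002A
Byte[2]=30: 1-byte ASCII. cp=U+0030
Byte[3]=E4: 3-byte lead, need 2 cont bytes. acc=0x4
Byte[4]=81: continuation. acc=(acc<<6)|0x01=0x101
Byte[5]=95: continuation. acc=(acc<<6)|0x15=0x4055
Completed: cp=U+4055 (starts at byte 3)

Answer: 0 1 2 3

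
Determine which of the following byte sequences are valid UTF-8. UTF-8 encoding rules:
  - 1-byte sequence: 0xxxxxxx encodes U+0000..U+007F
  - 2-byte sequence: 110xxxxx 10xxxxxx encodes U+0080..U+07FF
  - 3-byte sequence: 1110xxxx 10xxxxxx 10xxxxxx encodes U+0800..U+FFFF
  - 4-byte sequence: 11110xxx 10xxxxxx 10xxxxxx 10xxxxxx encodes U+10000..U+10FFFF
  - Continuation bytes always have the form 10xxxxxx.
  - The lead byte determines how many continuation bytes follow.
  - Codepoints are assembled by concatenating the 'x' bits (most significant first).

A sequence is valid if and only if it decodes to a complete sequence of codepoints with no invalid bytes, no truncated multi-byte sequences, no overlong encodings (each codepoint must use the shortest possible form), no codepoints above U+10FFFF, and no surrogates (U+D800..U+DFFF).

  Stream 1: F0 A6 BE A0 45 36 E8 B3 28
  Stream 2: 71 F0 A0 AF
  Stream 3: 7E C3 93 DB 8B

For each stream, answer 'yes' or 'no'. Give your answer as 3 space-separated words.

Stream 1: error at byte offset 8. INVALID
Stream 2: error at byte offset 4. INVALID
Stream 3: decodes cleanly. VALID

Answer: no no yes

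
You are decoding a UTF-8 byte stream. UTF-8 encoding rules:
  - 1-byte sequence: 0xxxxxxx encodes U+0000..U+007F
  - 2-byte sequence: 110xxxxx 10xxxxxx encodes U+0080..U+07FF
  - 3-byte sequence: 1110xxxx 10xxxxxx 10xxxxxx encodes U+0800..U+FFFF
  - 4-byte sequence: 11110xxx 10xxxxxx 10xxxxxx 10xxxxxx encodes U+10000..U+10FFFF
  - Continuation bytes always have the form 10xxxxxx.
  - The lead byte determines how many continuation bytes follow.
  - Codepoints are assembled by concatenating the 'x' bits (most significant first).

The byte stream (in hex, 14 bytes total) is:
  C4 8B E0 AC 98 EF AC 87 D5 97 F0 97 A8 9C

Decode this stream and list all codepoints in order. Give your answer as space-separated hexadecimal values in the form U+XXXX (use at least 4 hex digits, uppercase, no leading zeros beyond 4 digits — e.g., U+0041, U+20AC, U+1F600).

Byte[0]=C4: 2-byte lead, need 1 cont bytes. acc=0x4
Byte[1]=8B: continuation. acc=(acc<<6)|0x0B=0x10B
Completed: cp=U+010B (starts at byte 0)
Byte[2]=E0: 3-byte lead, need 2 cont bytes. acc=0x0
Byte[3]=AC: continuation. acc=(acc<<6)|0x2C=0x2C
Byte[4]=98: continuation. acc=(acc<<6)|0x18=0xB18
Completed: cp=U+0B18 (starts at byte 2)
Byte[5]=EF: 3-byte lead, need 2 cont bytes. acc=0xF
Byte[6]=AC: continuation. acc=(acc<<6)|0x2C=0x3EC
Byte[7]=87: continuation. acc=(acc<<6)|0x07=0xFB07
Completed: cp=U+FB07 (starts at byte 5)
Byte[8]=D5: 2-byte lead, need 1 cont bytes. acc=0x15
Byte[9]=97: continuation. acc=(acc<<6)|0x17=0x557
Completed: cp=U+0557 (starts at byte 8)
Byte[10]=F0: 4-byte lead, need 3 cont bytes. acc=0x0
Byte[11]=97: continuation. acc=(acc<<6)|0x17=0x17
Byte[12]=A8: continuation. acc=(acc<<6)|0x28=0x5E8
Byte[13]=9C: continuation. acc=(acc<<6)|0x1C=0x17A1C
Completed: cp=U+17A1C (starts at byte 10)

Answer: U+010B U+0B18 U+FB07 U+0557 U+17A1C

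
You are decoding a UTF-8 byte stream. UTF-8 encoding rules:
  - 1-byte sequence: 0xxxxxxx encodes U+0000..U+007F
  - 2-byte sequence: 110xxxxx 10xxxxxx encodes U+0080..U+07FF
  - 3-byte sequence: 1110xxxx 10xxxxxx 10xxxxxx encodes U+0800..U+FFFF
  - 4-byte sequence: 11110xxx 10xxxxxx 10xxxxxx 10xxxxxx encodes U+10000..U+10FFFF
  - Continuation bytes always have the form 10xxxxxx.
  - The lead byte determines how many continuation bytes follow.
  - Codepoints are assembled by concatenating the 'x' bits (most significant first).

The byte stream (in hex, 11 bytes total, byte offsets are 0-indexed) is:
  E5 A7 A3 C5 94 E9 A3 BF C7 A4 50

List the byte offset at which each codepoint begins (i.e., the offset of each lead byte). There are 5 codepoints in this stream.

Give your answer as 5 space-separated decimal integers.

Byte[0]=E5: 3-byte lead, need 2 cont bytes. acc=0x5
Byte[1]=A7: continuation. acc=(acc<<6)|0x27=0x167
Byte[2]=A3: continuation. acc=(acc<<6)|0x23=0x59E3
Completed: cp=U+59E3 (starts at byte 0)
Byte[3]=C5: 2-byte lead, need 1 cont bytes. acc=0x5
Byte[4]=94: continuation. acc=(acc<<6)|0x14=0x154
Completed: cp=U+0154 (starts at byte 3)
Byte[5]=E9: 3-byte lead, need 2 cont bytes. acc=0x9
Byte[6]=A3: continuation. acc=(acc<<6)|0x23=0x263
Byte[7]=BF: continuation. acc=(acc<<6)|0x3F=0x98FF
Completed: cp=U+98FF (starts at byte 5)
Byte[8]=C7: 2-byte lead, need 1 cont bytes. acc=0x7
Byte[9]=A4: continuation. acc=(acc<<6)|0x24=0x1E4
Completed: cp=U+01E4 (starts at byte 8)
Byte[10]=50: 1-byte ASCII. cp=U+0050

Answer: 0 3 5 8 10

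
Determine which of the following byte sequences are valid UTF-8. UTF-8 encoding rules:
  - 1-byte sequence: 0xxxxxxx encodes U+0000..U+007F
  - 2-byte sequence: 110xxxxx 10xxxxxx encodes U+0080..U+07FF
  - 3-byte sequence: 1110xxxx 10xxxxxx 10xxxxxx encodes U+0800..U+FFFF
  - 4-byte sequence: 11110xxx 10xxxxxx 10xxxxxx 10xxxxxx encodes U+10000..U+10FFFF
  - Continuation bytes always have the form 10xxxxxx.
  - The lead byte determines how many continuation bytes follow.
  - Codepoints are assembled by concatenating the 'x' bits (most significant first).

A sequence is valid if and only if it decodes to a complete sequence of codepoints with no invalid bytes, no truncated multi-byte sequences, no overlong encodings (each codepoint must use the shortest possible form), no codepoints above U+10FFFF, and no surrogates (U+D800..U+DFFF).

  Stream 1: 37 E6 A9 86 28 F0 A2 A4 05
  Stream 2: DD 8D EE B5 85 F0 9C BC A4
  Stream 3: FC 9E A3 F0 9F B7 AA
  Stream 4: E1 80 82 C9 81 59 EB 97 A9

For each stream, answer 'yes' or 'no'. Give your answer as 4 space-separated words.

Answer: no yes no yes

Derivation:
Stream 1: error at byte offset 8. INVALID
Stream 2: decodes cleanly. VALID
Stream 3: error at byte offset 0. INVALID
Stream 4: decodes cleanly. VALID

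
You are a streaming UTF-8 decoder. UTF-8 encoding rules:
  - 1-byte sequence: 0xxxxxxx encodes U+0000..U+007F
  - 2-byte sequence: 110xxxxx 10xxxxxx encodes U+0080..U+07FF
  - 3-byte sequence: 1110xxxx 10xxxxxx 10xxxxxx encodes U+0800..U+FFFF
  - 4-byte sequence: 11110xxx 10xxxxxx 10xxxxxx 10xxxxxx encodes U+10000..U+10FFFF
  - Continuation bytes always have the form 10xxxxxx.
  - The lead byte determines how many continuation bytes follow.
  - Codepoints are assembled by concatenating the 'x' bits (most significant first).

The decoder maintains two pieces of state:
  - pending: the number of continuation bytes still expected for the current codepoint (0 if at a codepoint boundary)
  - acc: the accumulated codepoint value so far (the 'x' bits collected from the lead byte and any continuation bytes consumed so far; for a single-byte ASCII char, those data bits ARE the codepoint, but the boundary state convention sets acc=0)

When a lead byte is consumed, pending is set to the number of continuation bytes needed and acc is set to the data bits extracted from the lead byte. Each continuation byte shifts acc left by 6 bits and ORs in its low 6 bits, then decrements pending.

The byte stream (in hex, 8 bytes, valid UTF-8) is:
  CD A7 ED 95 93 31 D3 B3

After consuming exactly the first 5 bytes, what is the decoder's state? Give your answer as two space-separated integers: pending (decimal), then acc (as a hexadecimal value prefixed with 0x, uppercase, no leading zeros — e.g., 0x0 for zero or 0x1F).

Byte[0]=CD: 2-byte lead. pending=1, acc=0xD
Byte[1]=A7: continuation. acc=(acc<<6)|0x27=0x367, pending=0
Byte[2]=ED: 3-byte lead. pending=2, acc=0xD
Byte[3]=95: continuation. acc=(acc<<6)|0x15=0x355, pending=1
Byte[4]=93: continuation. acc=(acc<<6)|0x13=0xD553, pending=0

Answer: 0 0xD553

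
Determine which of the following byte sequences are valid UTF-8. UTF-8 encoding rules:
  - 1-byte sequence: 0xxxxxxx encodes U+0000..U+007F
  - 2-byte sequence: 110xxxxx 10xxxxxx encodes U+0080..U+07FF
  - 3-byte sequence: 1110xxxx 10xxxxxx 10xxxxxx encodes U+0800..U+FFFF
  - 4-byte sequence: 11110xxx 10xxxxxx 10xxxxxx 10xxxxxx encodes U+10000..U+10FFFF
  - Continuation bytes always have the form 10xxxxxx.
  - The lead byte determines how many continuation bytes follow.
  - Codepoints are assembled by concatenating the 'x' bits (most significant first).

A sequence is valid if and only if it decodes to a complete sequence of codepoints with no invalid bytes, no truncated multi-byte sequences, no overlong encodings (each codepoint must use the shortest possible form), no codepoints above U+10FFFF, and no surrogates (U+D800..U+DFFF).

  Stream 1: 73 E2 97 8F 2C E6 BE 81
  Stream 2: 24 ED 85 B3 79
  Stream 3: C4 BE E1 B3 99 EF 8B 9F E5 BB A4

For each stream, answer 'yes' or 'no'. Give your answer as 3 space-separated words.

Answer: yes yes yes

Derivation:
Stream 1: decodes cleanly. VALID
Stream 2: decodes cleanly. VALID
Stream 3: decodes cleanly. VALID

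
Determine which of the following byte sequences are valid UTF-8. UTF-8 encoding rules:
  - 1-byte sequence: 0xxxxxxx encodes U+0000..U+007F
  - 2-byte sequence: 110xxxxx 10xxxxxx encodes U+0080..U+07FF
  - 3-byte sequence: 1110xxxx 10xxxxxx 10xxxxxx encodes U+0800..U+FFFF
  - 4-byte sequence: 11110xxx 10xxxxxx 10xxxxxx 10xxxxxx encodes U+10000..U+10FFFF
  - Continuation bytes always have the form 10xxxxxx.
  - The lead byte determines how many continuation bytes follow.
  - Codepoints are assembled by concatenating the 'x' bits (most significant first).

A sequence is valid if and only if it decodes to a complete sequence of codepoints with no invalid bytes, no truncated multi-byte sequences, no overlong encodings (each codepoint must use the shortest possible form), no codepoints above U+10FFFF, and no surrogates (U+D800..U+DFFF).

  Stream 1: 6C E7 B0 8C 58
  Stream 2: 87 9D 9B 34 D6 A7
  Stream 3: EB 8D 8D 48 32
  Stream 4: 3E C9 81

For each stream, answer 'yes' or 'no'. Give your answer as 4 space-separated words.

Stream 1: decodes cleanly. VALID
Stream 2: error at byte offset 0. INVALID
Stream 3: decodes cleanly. VALID
Stream 4: decodes cleanly. VALID

Answer: yes no yes yes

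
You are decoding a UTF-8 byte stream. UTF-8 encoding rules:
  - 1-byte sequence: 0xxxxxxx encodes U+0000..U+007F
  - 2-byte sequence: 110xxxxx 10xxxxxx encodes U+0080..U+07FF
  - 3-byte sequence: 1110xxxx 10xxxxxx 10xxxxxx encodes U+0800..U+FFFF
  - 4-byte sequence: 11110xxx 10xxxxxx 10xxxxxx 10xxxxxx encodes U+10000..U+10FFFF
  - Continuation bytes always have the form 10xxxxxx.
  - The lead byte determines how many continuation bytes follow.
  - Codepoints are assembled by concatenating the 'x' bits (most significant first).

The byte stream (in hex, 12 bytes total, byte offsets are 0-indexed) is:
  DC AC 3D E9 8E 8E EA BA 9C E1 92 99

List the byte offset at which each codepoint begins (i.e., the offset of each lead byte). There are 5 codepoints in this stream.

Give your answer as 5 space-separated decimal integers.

Answer: 0 2 3 6 9

Derivation:
Byte[0]=DC: 2-byte lead, need 1 cont bytes. acc=0x1C
Byte[1]=AC: continuation. acc=(acc<<6)|0x2C=0x72C
Completed: cp=U+072C (starts at byte 0)
Byte[2]=3D: 1-byte ASCII. cp=U+003D
Byte[3]=E9: 3-byte lead, need 2 cont bytes. acc=0x9
Byte[4]=8E: continuation. acc=(acc<<6)|0x0E=0x24E
Byte[5]=8E: continuation. acc=(acc<<6)|0x0E=0x938E
Completed: cp=U+938E (starts at byte 3)
Byte[6]=EA: 3-byte lead, need 2 cont bytes. acc=0xA
Byte[7]=BA: continuation. acc=(acc<<6)|0x3A=0x2BA
Byte[8]=9C: continuation. acc=(acc<<6)|0x1C=0xAE9C
Completed: cp=U+AE9C (starts at byte 6)
Byte[9]=E1: 3-byte lead, need 2 cont bytes. acc=0x1
Byte[10]=92: continuation. acc=(acc<<6)|0x12=0x52
Byte[11]=99: continuation. acc=(acc<<6)|0x19=0x1499
Completed: cp=U+1499 (starts at byte 9)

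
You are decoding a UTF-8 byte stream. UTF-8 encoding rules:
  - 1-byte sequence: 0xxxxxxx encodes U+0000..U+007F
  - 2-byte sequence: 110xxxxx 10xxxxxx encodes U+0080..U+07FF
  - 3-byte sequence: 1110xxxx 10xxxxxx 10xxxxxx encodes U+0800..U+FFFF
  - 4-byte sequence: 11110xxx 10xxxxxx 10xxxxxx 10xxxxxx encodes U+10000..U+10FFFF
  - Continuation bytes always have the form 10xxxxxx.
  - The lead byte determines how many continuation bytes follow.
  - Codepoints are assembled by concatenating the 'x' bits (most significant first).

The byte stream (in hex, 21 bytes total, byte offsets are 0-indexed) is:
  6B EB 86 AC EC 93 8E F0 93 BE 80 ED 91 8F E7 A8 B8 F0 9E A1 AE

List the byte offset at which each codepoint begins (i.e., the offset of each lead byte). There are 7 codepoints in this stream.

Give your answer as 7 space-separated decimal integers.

Byte[0]=6B: 1-byte ASCII. cp=U+006B
Byte[1]=EB: 3-byte lead, need 2 cont bytes. acc=0xB
Byte[2]=86: continuation. acc=(acc<<6)|0x06=0x2C6
Byte[3]=AC: continuation. acc=(acc<<6)|0x2C=0xB1AC
Completed: cp=U+B1AC (starts at byte 1)
Byte[4]=EC: 3-byte lead, need 2 cont bytes. acc=0xC
Byte[5]=93: continuation. acc=(acc<<6)|0x13=0x313
Byte[6]=8E: continuation. acc=(acc<<6)|0x0E=0xC4CE
Completed: cp=U+C4CE (starts at byte 4)
Byte[7]=F0: 4-byte lead, need 3 cont bytes. acc=0x0
Byte[8]=93: continuation. acc=(acc<<6)|0x13=0x13
Byte[9]=BE: continuation. acc=(acc<<6)|0x3E=0x4FE
Byte[10]=80: continuation. acc=(acc<<6)|0x00=0x13F80
Completed: cp=U+13F80 (starts at byte 7)
Byte[11]=ED: 3-byte lead, need 2 cont bytes. acc=0xD
Byte[12]=91: continuation. acc=(acc<<6)|0x11=0x351
Byte[13]=8F: continuation. acc=(acc<<6)|0x0F=0xD44F
Completed: cp=U+D44F (starts at byte 11)
Byte[14]=E7: 3-byte lead, need 2 cont bytes. acc=0x7
Byte[15]=A8: continuation. acc=(acc<<6)|0x28=0x1E8
Byte[16]=B8: continuation. acc=(acc<<6)|0x38=0x7A38
Completed: cp=U+7A38 (starts at byte 14)
Byte[17]=F0: 4-byte lead, need 3 cont bytes. acc=0x0
Byte[18]=9E: continuation. acc=(acc<<6)|0x1E=0x1E
Byte[19]=A1: continuation. acc=(acc<<6)|0x21=0x7A1
Byte[20]=AE: continuation. acc=(acc<<6)|0x2E=0x1E86E
Completed: cp=U+1E86E (starts at byte 17)

Answer: 0 1 4 7 11 14 17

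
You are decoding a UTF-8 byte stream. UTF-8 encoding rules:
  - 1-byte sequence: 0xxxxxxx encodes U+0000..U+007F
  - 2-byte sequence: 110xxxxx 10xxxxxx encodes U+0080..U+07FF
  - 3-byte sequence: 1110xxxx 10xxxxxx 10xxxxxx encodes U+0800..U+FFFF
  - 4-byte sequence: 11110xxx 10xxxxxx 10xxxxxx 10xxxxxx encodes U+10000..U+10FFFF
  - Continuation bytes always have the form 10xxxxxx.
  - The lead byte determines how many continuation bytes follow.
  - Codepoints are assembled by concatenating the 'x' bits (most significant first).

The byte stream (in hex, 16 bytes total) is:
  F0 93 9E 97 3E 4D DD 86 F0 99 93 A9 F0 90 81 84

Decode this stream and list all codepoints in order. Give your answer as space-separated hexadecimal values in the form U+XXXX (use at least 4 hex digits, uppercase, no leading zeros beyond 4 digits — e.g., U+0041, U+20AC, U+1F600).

Answer: U+13797 U+003E U+004D U+0746 U+194E9 U+10044

Derivation:
Byte[0]=F0: 4-byte lead, need 3 cont bytes. acc=0x0
Byte[1]=93: continuation. acc=(acc<<6)|0x13=0x13
Byte[2]=9E: continuation. acc=(acc<<6)|0x1E=0x4DE
Byte[3]=97: continuation. acc=(acc<<6)|0x17=0x13797
Completed: cp=U+13797 (starts at byte 0)
Byte[4]=3E: 1-byte ASCII. cp=U+003E
Byte[5]=4D: 1-byte ASCII. cp=U+004D
Byte[6]=DD: 2-byte lead, need 1 cont bytes. acc=0x1D
Byte[7]=86: continuation. acc=(acc<<6)|0x06=0x746
Completed: cp=U+0746 (starts at byte 6)
Byte[8]=F0: 4-byte lead, need 3 cont bytes. acc=0x0
Byte[9]=99: continuation. acc=(acc<<6)|0x19=0x19
Byte[10]=93: continuation. acc=(acc<<6)|0x13=0x653
Byte[11]=A9: continuation. acc=(acc<<6)|0x29=0x194E9
Completed: cp=U+194E9 (starts at byte 8)
Byte[12]=F0: 4-byte lead, need 3 cont bytes. acc=0x0
Byte[13]=90: continuation. acc=(acc<<6)|0x10=0x10
Byte[14]=81: continuation. acc=(acc<<6)|0x01=0x401
Byte[15]=84: continuation. acc=(acc<<6)|0x04=0x10044
Completed: cp=U+10044 (starts at byte 12)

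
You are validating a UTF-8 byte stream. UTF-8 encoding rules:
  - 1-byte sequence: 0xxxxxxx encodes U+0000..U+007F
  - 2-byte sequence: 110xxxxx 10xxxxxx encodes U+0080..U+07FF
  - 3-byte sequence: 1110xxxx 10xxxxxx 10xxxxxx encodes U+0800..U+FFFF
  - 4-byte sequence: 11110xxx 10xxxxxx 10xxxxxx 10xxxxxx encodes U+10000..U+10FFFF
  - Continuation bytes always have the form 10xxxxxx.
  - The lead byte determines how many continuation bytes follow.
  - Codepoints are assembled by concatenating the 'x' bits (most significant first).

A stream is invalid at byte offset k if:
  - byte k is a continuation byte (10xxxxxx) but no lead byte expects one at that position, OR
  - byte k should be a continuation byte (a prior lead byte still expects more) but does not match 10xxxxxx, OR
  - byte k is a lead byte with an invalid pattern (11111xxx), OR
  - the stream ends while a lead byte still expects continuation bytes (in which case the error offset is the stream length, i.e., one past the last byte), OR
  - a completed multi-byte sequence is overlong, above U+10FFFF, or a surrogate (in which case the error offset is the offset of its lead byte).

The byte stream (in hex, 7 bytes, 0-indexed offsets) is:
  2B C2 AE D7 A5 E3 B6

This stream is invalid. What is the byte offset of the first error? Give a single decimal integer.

Answer: 7

Derivation:
Byte[0]=2B: 1-byte ASCII. cp=U+002B
Byte[1]=C2: 2-byte lead, need 1 cont bytes. acc=0x2
Byte[2]=AE: continuation. acc=(acc<<6)|0x2E=0xAE
Completed: cp=U+00AE (starts at byte 1)
Byte[3]=D7: 2-byte lead, need 1 cont bytes. acc=0x17
Byte[4]=A5: continuation. acc=(acc<<6)|0x25=0x5E5
Completed: cp=U+05E5 (starts at byte 3)
Byte[5]=E3: 3-byte lead, need 2 cont bytes. acc=0x3
Byte[6]=B6: continuation. acc=(acc<<6)|0x36=0xF6
Byte[7]: stream ended, expected continuation. INVALID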